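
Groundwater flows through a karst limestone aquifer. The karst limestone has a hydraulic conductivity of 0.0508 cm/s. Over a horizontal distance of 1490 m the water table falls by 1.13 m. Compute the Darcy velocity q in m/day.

Convert K: 0.0508 cm/s × 864 = 43.89 m/day.
Hydraulic gradient i = Δh / L = 1.13 / 1490 = 0.0007584.
Specific discharge q = K · i = 43.89 × 0.0007584 = 0.03329 m/day.

0.0333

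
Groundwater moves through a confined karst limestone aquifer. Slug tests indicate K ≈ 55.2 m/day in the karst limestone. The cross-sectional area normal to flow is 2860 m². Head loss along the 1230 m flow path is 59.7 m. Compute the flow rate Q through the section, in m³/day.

Hydraulic gradient i = Δh / L = 59.7 / 1230 = 0.04854.
Darcy's law: Q = K · A · i = 55.20 × 2860 × 0.04854 = 7663 m³/day.

7660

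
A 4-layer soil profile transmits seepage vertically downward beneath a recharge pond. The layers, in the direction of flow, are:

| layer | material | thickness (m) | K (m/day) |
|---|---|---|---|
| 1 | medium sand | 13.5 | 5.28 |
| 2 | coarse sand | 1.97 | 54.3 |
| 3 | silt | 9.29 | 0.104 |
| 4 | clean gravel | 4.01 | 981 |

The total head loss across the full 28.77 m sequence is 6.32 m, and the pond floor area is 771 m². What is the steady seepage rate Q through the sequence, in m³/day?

53.0

Flow is perpendicular to layering, so the layers act in series and the equivalent K is the thickness-weighted harmonic mean.
Total thickness L = 13.5 + 1.97 + 9.29 + 4.01 = 28.77 m.
Σ(b_i/K_i) = 13.5/5.28 + 1.97/54.3 + 9.29/0.104 + 4.01/981 = 91.92 d.
K_eq = L / Σ(b_i/K_i) = 28.77 / 91.92 = 0.3130 m/day.
Q = K_eq · A · (Δh/L) = 0.3130 × 771 × (6.32/28.77) = 53.01 m³/day.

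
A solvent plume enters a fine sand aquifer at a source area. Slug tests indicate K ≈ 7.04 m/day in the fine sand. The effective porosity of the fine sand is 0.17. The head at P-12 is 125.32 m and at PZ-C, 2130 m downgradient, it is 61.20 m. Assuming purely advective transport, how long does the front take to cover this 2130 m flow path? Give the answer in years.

4.68

Hydraulic gradient i = (125.32 − 61.20) / 2130 = 64.12 / 2130 = 0.03010.
Darcy flux q = K · i = 7.040 × 0.03010 = 0.2119 m/day.
Seepage velocity v = q / n_e = 0.2119 / 0.17 = 1.247 m/day.
Travel time t = L / v = 2130 / 1.247 = 1709 days = 4.678 years.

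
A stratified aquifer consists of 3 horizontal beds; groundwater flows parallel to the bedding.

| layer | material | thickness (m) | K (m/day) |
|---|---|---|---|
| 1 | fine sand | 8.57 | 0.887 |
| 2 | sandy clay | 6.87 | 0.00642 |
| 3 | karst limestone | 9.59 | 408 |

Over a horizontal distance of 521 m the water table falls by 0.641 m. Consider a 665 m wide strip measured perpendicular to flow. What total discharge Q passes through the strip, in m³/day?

Flow is parallel to layering, so each bed carries its own Darcy discharge and the transmissivities add.
Σ(K_i·b_i) = 0.887×8.57 + 0.00642×6.87 + 408×9.59 = 3920 m²/day.
Hydraulic gradient i = Δh / L = 0.641 / 521 = 0.001230.
Q = Σ(K_i·b_i) · W · i = 3920 × 665 × 0.001230 = 3208 m³/day.

3210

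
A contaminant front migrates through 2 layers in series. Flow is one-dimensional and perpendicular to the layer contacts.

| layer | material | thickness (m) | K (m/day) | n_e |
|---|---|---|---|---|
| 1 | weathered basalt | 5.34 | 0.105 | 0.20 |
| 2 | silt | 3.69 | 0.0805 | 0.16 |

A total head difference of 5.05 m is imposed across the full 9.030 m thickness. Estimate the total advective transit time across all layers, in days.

31.8

With flow normal to the layers, continuity requires the same specific discharge q through every layer.
Σ(b_i/K_i) = 5.34/0.105 + 3.69/0.0805 = 96.70 d.
q = Δh / Σ(b_i/K_i) = 5.05 / 96.70 = 0.05223 m/day.
In each layer the seepage velocity is v_i = q/n_i, so the layer transit time is t_i = b_i·n_i / q:
  layer 1 (weathered basalt): t_1 = 5.34 × 0.20 / 0.05223 = 20.45 d
  layer 2 (silt): t_2 = 3.69 × 0.16 / 0.05223 = 11.30 d
Total t = Σ t_i = 31.75 days.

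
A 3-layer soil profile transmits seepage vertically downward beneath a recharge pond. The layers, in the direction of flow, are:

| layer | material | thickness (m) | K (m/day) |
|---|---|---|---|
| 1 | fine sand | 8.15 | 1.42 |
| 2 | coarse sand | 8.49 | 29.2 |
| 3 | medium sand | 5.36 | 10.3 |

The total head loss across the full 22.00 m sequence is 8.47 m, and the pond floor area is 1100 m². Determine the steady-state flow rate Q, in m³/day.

Flow is perpendicular to layering, so the layers act in series and the equivalent K is the thickness-weighted harmonic mean.
Total thickness L = 8.15 + 8.49 + 5.36 = 22.00 m.
Σ(b_i/K_i) = 8.15/1.42 + 8.49/29.2 + 5.36/10.3 = 6.551 d.
K_eq = L / Σ(b_i/K_i) = 22.00 / 6.551 = 3.358 m/day.
Q = K_eq · A · (Δh/L) = 3.358 × 1100 × (8.47/22.00) = 1422 m³/day.

1420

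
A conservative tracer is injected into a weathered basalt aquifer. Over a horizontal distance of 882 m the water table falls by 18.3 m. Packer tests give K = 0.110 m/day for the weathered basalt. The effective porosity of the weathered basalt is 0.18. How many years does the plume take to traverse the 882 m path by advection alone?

190

Hydraulic gradient i = Δh / L = 18.3 / 882 = 0.02075.
Darcy flux q = K · i = 0.1100 × 0.02075 = 0.002282 m/day.
Seepage velocity v = q / n_e = 0.002282 / 0.18 = 0.01268 m/day.
Travel time t = L / v = 882 / 0.01268 = 69561 days = 190.4 years.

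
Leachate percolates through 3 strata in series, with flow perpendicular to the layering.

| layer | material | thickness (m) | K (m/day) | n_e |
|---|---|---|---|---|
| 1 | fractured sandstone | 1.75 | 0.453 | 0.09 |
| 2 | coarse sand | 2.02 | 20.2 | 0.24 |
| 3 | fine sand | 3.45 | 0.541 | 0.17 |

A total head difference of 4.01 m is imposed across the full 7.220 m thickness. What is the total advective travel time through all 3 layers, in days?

With flow normal to the layers, continuity requires the same specific discharge q through every layer.
Σ(b_i/K_i) = 1.75/0.453 + 2.02/20.2 + 3.45/0.541 = 10.34 d.
q = Δh / Σ(b_i/K_i) = 4.01 / 10.34 = 0.3878 m/day.
In each layer the seepage velocity is v_i = q/n_i, so the layer transit time is t_i = b_i·n_i / q:
  layer 1 (fractured sandstone): t_1 = 1.75 × 0.09 / 0.3878 = 0.4061 d
  layer 2 (coarse sand): t_2 = 2.02 × 0.24 / 0.3878 = 1.250 d
  layer 3 (fine sand): t_3 = 3.45 × 0.17 / 0.3878 = 1.512 d
Total t = Σ t_i = 3.169 days.

3.17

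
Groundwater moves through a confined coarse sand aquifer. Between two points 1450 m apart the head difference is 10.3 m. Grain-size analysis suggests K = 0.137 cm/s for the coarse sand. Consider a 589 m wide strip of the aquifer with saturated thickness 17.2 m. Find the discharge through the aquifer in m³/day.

8520

Convert K: 0.137 cm/s × 864 = 118.4 m/day.
Cross-sectional area A = 589 × 17.2 = 10131 m².
Hydraulic gradient i = Δh / L = 10.3 / 1450 = 0.007103.
Darcy's law: Q = K · A · i = 118.4 × 10131 × 0.007103 = 8518 m³/day.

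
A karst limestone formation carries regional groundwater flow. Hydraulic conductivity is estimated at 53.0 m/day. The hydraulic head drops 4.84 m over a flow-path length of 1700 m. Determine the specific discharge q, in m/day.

Hydraulic gradient i = Δh / L = 4.84 / 1700 = 0.002847.
Specific discharge q = K · i = 53.00 × 0.002847 = 0.1509 m/day.

0.151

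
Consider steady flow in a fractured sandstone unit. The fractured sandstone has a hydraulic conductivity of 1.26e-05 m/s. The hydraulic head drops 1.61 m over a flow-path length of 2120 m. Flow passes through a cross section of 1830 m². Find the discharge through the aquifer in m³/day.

1.51

Convert K: 1.26e-05 m/s × 86400 = 1.089 m/day.
Hydraulic gradient i = Δh / L = 1.61 / 2120 = 0.0007594.
Darcy's law: Q = K · A · i = 1.089 × 1830 × 0.0007594 = 1.513 m³/day.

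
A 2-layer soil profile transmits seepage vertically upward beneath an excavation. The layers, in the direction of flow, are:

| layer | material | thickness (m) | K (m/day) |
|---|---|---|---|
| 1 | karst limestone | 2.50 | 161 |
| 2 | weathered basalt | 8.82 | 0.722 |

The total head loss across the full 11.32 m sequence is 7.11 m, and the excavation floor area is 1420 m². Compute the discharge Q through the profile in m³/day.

825

Flow is perpendicular to layering, so the layers act in series and the equivalent K is the thickness-weighted harmonic mean.
Total thickness L = 2.50 + 8.82 = 11.32 m.
Σ(b_i/K_i) = 2.50/161 + 8.82/0.722 = 12.23 d.
K_eq = L / Σ(b_i/K_i) = 11.32 / 12.23 = 0.9255 m/day.
Q = K_eq · A · (Δh/L) = 0.9255 × 1420 × (7.11/11.32) = 825.4 m³/day.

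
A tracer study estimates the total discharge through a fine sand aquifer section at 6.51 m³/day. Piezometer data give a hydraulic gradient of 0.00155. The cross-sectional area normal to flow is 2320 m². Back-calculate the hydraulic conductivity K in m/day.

Hydraulic gradient i = 0.00155.
From Q = K·A·i, K = Q / (A·i) = 6.51 / (2320 × 0.001550) = 1.810 m/day.

1.81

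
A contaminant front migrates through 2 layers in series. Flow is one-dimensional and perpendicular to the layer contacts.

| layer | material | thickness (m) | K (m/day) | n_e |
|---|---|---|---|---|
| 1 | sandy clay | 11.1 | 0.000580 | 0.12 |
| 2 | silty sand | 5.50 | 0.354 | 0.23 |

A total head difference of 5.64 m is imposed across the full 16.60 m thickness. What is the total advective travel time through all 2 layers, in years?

24.1

With flow normal to the layers, continuity requires the same specific discharge q through every layer.
Σ(b_i/K_i) = 11.1/0.000580 + 5.50/0.354 = 19153 d.
q = Δh / Σ(b_i/K_i) = 5.64 / 19153 = 0.0002945 m/day.
In each layer the seepage velocity is v_i = q/n_i, so the layer transit time is t_i = b_i·n_i / q:
  layer 1 (sandy clay): t_1 = 11.1 × 0.12 / 0.0002945 = 4523 d
  layer 2 (silty sand): t_2 = 5.50 × 0.23 / 0.0002945 = 4296 d
Total t = Σ t_i = 8819 days = 24.15 years.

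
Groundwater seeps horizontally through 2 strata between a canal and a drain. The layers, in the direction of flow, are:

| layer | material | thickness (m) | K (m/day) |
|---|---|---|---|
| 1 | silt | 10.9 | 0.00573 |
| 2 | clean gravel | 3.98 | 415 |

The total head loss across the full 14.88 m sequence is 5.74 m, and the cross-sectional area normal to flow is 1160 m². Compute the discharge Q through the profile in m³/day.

Flow is perpendicular to layering, so the layers act in series and the equivalent K is the thickness-weighted harmonic mean.
Total thickness L = 10.9 + 3.98 = 14.88 m.
Σ(b_i/K_i) = 10.9/0.00573 + 3.98/415 = 1902 d.
K_eq = L / Σ(b_i/K_i) = 14.88 / 1902 = 0.007822 m/day.
Q = K_eq · A · (Δh/L) = 0.007822 × 1160 × (5.74/14.88) = 3.500 m³/day.

3.50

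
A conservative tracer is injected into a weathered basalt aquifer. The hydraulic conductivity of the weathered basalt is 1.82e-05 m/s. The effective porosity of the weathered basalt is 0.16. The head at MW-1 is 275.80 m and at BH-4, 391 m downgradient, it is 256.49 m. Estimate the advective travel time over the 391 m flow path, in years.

2.21

Convert K: 1.82e-05 m/s × 86400 = 1.572 m/day.
Hydraulic gradient i = (275.80 − 256.49) / 391 = 19.31 / 391 = 0.04939.
Darcy flux q = K · i = 1.572 × 0.04939 = 0.07766 m/day.
Seepage velocity v = q / n_e = 0.07766 / 0.16 = 0.4854 m/day.
Travel time t = L / v = 391 / 0.4854 = 805.6 days = 2.206 years.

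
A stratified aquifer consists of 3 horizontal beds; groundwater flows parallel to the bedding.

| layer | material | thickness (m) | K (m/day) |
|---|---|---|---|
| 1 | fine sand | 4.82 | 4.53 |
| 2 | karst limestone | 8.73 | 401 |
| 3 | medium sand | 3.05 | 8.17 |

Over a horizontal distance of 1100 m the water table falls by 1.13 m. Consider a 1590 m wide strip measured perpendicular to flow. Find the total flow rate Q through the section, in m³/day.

5790

Flow is parallel to layering, so each bed carries its own Darcy discharge and the transmissivities add.
Σ(K_i·b_i) = 4.53×4.82 + 401×8.73 + 8.17×3.05 = 3547 m²/day.
Hydraulic gradient i = Δh / L = 1.13 / 1100 = 0.001027.
Q = Σ(K_i·b_i) · W · i = 3547 × 1590 × 0.001027 = 5794 m³/day.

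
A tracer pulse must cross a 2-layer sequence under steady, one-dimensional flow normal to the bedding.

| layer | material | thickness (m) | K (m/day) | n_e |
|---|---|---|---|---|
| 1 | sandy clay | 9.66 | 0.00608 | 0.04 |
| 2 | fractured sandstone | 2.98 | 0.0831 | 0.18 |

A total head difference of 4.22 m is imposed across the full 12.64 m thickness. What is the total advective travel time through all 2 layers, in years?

0.973

With flow normal to the layers, continuity requires the same specific discharge q through every layer.
Σ(b_i/K_i) = 9.66/0.00608 + 2.98/0.0831 = 1625 d.
q = Δh / Σ(b_i/K_i) = 4.22 / 1625 = 0.002597 m/day.
In each layer the seepage velocity is v_i = q/n_i, so the layer transit time is t_i = b_i·n_i / q:
  layer 1 (sandy clay): t_1 = 9.66 × 0.04 / 0.002597 = 148.8 d
  layer 2 (fractured sandstone): t_2 = 2.98 × 0.18 / 0.002597 = 206.5 d
Total t = Σ t_i = 355.3 days = 0.9727 years.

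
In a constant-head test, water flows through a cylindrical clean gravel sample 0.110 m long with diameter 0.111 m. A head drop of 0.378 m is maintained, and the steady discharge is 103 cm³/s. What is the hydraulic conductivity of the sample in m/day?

Cross-sectional area A = π·(d/2)² = π × (0.111/2)² = 0.009677 m².
Convert discharge: 103 cm³/s = 0.0001030 m³/s.
Darcy's law rearranged: K = Q·L / (A·Δh) = 0.0001030 × 0.110 / (0.009677 × 0.378) = 0.003097 m/s = 267.6 m/day.

268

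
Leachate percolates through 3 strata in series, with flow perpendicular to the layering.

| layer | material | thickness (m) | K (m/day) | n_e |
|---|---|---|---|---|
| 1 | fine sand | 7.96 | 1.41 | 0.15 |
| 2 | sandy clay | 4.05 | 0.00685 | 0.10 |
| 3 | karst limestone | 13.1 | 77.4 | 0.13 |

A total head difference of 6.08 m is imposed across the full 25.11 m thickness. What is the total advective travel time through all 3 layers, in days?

With flow normal to the layers, continuity requires the same specific discharge q through every layer.
Σ(b_i/K_i) = 7.96/1.41 + 4.05/0.00685 + 13.1/77.4 = 597.1 d.
q = Δh / Σ(b_i/K_i) = 6.08 / 597.1 = 0.01018 m/day.
In each layer the seepage velocity is v_i = q/n_i, so the layer transit time is t_i = b_i·n_i / q:
  layer 1 (fine sand): t_1 = 7.96 × 0.15 / 0.01018 = 117.3 d
  layer 2 (sandy clay): t_2 = 4.05 × 0.10 / 0.01018 = 39.77 d
  layer 3 (karst limestone): t_3 = 13.1 × 0.13 / 0.01018 = 167.2 d
Total t = Σ t_i = 324.3 days.

324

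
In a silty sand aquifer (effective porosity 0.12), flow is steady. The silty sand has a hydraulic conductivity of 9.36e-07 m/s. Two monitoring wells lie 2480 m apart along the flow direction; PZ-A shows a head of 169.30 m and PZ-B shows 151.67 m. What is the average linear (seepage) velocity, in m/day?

0.00479

Convert K: 9.36e-07 m/s × 86400 = 0.08087 m/day.
Hydraulic gradient i = (169.30 − 151.67) / 2480 = 17.63 / 2480 = 0.007109.
Darcy flux q = K · i = 0.08087 × 0.007109 = 0.0005749 m/day.
Seepage velocity v = q / n_e = 0.0005749 / 0.12 = 0.004791 m/day.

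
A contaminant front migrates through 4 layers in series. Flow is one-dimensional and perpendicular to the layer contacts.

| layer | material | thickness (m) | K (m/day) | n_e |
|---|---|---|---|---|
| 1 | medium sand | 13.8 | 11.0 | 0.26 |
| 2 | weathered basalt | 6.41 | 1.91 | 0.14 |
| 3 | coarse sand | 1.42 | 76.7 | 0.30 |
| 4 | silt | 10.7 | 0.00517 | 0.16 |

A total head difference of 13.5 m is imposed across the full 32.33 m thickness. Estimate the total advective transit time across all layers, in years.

2.79

With flow normal to the layers, continuity requires the same specific discharge q through every layer.
Σ(b_i/K_i) = 13.8/11.0 + 6.41/1.91 + 1.42/76.7 + 10.7/0.00517 = 2074 d.
q = Δh / Σ(b_i/K_i) = 13.5 / 2074 = 0.006508 m/day.
In each layer the seepage velocity is v_i = q/n_i, so the layer transit time is t_i = b_i·n_i / q:
  layer 1 (medium sand): t_1 = 13.8 × 0.26 / 0.006508 = 551.3 d
  layer 2 (weathered basalt): t_2 = 6.41 × 0.14 / 0.006508 = 137.9 d
  layer 3 (coarse sand): t_3 = 1.42 × 0.30 / 0.006508 = 65.45 d
  layer 4 (silt): t_4 = 10.7 × 0.16 / 0.006508 = 263.0 d
Total t = Σ t_i = 1018 days = 2.786 years.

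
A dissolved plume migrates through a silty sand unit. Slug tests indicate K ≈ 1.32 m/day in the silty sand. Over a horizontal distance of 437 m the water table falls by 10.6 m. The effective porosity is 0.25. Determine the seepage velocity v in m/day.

Hydraulic gradient i = Δh / L = 10.6 / 437 = 0.02426.
Darcy flux q = K · i = 1.320 × 0.02426 = 0.03202 m/day.
Seepage velocity v = q / n_e = 0.03202 / 0.25 = 0.1281 m/day.

0.128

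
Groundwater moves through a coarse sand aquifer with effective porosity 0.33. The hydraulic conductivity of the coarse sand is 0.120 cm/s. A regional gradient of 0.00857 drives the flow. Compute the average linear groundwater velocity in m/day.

2.69

Convert K: 0.120 cm/s × 864 = 103.7 m/day.
Hydraulic gradient i = 0.00857.
Darcy flux q = K · i = 103.7 × 0.008570 = 0.8885 m/day.
Seepage velocity v = q / n_e = 0.8885 / 0.33 = 2.693 m/day.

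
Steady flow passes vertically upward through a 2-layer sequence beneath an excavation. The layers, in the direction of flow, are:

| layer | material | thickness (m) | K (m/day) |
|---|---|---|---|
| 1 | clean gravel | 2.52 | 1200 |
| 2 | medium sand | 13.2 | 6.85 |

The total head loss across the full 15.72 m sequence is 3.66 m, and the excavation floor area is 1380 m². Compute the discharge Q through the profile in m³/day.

Flow is perpendicular to layering, so the layers act in series and the equivalent K is the thickness-weighted harmonic mean.
Total thickness L = 2.52 + 13.2 = 15.72 m.
Σ(b_i/K_i) = 2.52/1200 + 13.2/6.85 = 1.929 d.
K_eq = L / Σ(b_i/K_i) = 15.72 / 1.929 = 8.149 m/day.
Q = K_eq · A · (Δh/L) = 8.149 × 1380 × (3.66/15.72) = 2618 m³/day.

2620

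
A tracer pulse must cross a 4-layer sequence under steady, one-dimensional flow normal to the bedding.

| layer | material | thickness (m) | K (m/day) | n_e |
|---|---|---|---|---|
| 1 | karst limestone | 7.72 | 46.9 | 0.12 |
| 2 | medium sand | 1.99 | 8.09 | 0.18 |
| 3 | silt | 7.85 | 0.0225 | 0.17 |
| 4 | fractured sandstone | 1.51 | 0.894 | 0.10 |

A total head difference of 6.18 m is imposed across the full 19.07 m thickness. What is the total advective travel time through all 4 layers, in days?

157

With flow normal to the layers, continuity requires the same specific discharge q through every layer.
Σ(b_i/K_i) = 7.72/46.9 + 1.99/8.09 + 7.85/0.0225 + 1.51/0.894 = 351.0 d.
q = Δh / Σ(b_i/K_i) = 6.18 / 351.0 = 0.01761 m/day.
In each layer the seepage velocity is v_i = q/n_i, so the layer transit time is t_i = b_i·n_i / q:
  layer 1 (karst limestone): t_1 = 7.72 × 0.12 / 0.01761 = 52.61 d
  layer 2 (medium sand): t_2 = 1.99 × 0.18 / 0.01761 = 20.34 d
  layer 3 (silt): t_3 = 7.85 × 0.17 / 0.01761 = 75.79 d
  layer 4 (fractured sandstone): t_4 = 1.51 × 0.10 / 0.01761 = 8.576 d
Total t = Σ t_i = 157.3 days.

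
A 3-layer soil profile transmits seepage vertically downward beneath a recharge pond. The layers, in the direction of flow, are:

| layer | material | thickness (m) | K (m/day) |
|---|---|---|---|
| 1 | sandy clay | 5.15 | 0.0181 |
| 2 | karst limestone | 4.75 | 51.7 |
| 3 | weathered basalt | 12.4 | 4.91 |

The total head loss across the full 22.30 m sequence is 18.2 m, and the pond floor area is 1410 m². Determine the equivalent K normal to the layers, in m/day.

0.0777

Flow is perpendicular to layering, so the layers act in series and the equivalent K is the thickness-weighted harmonic mean.
Total thickness L = 5.15 + 4.75 + 12.4 = 22.30 m.
Σ(b_i/K_i) = 5.15/0.0181 + 4.75/51.7 + 12.4/4.91 = 287.1 d.
K_eq = L / Σ(b_i/K_i) = 22.30 / 287.1 = 0.07766 m/day.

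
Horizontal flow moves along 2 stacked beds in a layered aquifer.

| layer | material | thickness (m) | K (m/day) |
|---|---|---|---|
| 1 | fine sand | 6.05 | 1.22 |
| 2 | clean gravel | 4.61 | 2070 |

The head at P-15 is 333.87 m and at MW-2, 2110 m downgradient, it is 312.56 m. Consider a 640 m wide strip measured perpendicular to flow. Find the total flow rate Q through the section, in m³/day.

Flow is parallel to layering, so each bed carries its own Darcy discharge and the transmissivities add.
Σ(K_i·b_i) = 1.22×6.05 + 2070×4.61 = 9550 m²/day.
Hydraulic gradient i = (333.87 − 312.56) / 2110 = 21.31 / 2110 = 0.01010.
Q = Σ(K_i·b_i) · W · i = 9550 × 640 × 0.01010 = 61729 m³/day.

61700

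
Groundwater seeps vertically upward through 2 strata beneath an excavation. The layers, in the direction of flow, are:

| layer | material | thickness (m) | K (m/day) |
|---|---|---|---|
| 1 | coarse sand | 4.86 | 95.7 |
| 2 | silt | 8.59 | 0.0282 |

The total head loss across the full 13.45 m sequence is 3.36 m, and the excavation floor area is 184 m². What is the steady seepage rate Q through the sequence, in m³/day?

Flow is perpendicular to layering, so the layers act in series and the equivalent K is the thickness-weighted harmonic mean.
Total thickness L = 4.86 + 8.59 = 13.45 m.
Σ(b_i/K_i) = 4.86/95.7 + 8.59/0.0282 = 304.7 d.
K_eq = L / Σ(b_i/K_i) = 13.45 / 304.7 = 0.04415 m/day.
Q = K_eq · A · (Δh/L) = 0.04415 × 184 × (3.36/13.45) = 2.029 m³/day.

2.03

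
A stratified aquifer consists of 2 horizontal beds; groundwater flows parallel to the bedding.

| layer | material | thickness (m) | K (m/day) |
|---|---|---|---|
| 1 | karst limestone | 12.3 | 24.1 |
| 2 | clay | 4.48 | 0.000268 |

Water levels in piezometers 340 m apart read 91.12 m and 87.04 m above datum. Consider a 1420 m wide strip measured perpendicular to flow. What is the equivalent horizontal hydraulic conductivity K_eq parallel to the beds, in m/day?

Flow is parallel to layering, so each bed carries its own Darcy discharge and the transmissivities add.
Σ(K_i·b_i) = 24.1×12.3 + 0.000268×4.48 = 296.4 m²/day.
Total thickness b = 16.78 m, so K_eq = Σ(K_i·b_i)/b = 17.67 m/day.

17.7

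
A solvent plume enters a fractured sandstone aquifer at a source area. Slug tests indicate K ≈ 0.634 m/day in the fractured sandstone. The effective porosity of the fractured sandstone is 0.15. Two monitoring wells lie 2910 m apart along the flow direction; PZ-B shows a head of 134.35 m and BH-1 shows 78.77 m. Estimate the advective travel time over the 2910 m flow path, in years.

98.7

Hydraulic gradient i = (134.35 − 78.77) / 2910 = 55.58 / 2910 = 0.01910.
Darcy flux q = K · i = 0.6340 × 0.01910 = 0.01211 m/day.
Seepage velocity v = q / n_e = 0.01211 / 0.15 = 0.08073 m/day.
Travel time t = L / v = 2910 / 0.08073 = 36047 days = 98.69 years.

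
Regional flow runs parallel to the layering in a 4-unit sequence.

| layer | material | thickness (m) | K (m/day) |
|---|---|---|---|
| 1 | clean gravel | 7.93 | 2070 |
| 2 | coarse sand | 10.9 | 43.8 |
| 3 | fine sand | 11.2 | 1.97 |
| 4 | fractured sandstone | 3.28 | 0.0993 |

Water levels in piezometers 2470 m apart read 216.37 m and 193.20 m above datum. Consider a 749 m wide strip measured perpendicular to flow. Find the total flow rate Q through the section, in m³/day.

119000

Flow is parallel to layering, so each bed carries its own Darcy discharge and the transmissivities add.
Σ(K_i·b_i) = 2070×7.93 + 43.8×10.9 + 1.97×11.2 + 0.0993×3.28 = 16915 m²/day.
Hydraulic gradient i = (216.37 − 193.20) / 2470 = 23.17 / 2470 = 0.009381.
Q = Σ(K_i·b_i) · W · i = 16915 × 749 × 0.009381 = 1.188e+05 m³/day.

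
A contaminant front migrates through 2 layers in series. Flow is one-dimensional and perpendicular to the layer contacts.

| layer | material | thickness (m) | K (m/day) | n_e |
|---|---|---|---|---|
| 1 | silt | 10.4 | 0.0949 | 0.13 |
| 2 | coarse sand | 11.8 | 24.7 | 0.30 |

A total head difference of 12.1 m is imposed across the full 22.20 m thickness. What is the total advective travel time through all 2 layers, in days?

With flow normal to the layers, continuity requires the same specific discharge q through every layer.
Σ(b_i/K_i) = 10.4/0.0949 + 11.8/24.7 = 110.1 d.
q = Δh / Σ(b_i/K_i) = 12.1 / 110.1 = 0.1099 m/day.
In each layer the seepage velocity is v_i = q/n_i, so the layer transit time is t_i = b_i·n_i / q:
  layer 1 (silt): t_1 = 10.4 × 0.13 / 0.1099 = 12.30 d
  layer 2 (coarse sand): t_2 = 11.8 × 0.30 / 0.1099 = 32.20 d
Total t = Σ t_i = 44.50 days.

44.5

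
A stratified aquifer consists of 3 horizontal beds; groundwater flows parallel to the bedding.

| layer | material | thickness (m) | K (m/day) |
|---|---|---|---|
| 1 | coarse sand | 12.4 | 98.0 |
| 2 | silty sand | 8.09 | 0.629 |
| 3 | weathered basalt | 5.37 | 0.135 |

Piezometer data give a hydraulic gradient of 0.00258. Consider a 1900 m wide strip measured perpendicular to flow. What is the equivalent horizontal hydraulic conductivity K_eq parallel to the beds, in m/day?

47.2

Flow is parallel to layering, so each bed carries its own Darcy discharge and the transmissivities add.
Σ(K_i·b_i) = 98.0×12.4 + 0.629×8.09 + 0.135×5.37 = 1221 m²/day.
Total thickness b = 25.86 m, so K_eq = Σ(K_i·b_i)/b = 47.22 m/day.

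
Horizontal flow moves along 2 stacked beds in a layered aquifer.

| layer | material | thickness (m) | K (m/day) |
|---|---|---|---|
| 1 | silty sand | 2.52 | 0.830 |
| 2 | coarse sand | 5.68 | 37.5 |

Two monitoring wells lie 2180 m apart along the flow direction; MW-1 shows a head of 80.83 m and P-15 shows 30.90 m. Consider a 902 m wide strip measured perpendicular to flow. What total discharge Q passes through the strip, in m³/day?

Flow is parallel to layering, so each bed carries its own Darcy discharge and the transmissivities add.
Σ(K_i·b_i) = 0.830×2.52 + 37.5×5.68 = 215.1 m²/day.
Hydraulic gradient i = (80.83 − 30.90) / 2180 = 49.93 / 2180 = 0.02290.
Q = Σ(K_i·b_i) · W · i = 215.1 × 902 × 0.02290 = 4444 m³/day.

4440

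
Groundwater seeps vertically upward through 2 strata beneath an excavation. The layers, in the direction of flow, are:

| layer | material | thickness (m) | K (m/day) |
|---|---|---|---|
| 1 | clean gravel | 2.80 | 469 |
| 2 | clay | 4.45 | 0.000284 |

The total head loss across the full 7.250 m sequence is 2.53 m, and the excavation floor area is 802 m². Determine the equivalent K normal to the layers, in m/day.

0.000463

Flow is perpendicular to layering, so the layers act in series and the equivalent K is the thickness-weighted harmonic mean.
Total thickness L = 2.80 + 4.45 = 7.250 m.
Σ(b_i/K_i) = 2.80/469 + 4.45/0.000284 = 15669 d.
K_eq = L / Σ(b_i/K_i) = 7.250 / 15669 = 0.0004627 m/day.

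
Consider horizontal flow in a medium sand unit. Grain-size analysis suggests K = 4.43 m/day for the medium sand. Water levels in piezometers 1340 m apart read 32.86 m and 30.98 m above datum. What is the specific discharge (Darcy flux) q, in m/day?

Hydraulic gradient i = (32.86 − 30.98) / 1340 = 1.88 / 1340 = 0.001403.
Specific discharge q = K · i = 4.430 × 0.001403 = 0.006215 m/day.

0.00622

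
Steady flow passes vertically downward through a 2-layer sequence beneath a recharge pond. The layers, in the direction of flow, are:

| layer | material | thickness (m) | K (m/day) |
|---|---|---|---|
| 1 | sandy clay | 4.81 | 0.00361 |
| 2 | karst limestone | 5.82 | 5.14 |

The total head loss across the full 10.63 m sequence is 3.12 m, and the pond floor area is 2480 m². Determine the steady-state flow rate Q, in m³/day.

Flow is perpendicular to layering, so the layers act in series and the equivalent K is the thickness-weighted harmonic mean.
Total thickness L = 4.81 + 5.82 = 10.63 m.
Σ(b_i/K_i) = 4.81/0.00361 + 5.82/5.14 = 1334 d.
K_eq = L / Σ(b_i/K_i) = 10.63 / 1334 = 0.007971 m/day.
Q = K_eq · A · (Δh/L) = 0.007971 × 2480 × (3.12/10.63) = 5.802 m³/day.

5.80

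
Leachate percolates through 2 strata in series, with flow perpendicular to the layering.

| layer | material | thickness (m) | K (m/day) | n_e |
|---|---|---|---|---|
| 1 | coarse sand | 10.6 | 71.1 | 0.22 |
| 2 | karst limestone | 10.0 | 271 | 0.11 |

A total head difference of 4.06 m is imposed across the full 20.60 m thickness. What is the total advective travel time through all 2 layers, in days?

0.157

With flow normal to the layers, continuity requires the same specific discharge q through every layer.
Σ(b_i/K_i) = 10.6/71.1 + 10.0/271 = 0.1860 d.
q = Δh / Σ(b_i/K_i) = 4.06 / 0.1860 = 21.83 m/day.
In each layer the seepage velocity is v_i = q/n_i, so the layer transit time is t_i = b_i·n_i / q:
  layer 1 (coarse sand): t_1 = 10.6 × 0.22 / 21.83 = 0.1068 d
  layer 2 (karst limestone): t_2 = 10.0 × 0.11 / 21.83 = 0.05039 d
Total t = Σ t_i = 0.1572 days.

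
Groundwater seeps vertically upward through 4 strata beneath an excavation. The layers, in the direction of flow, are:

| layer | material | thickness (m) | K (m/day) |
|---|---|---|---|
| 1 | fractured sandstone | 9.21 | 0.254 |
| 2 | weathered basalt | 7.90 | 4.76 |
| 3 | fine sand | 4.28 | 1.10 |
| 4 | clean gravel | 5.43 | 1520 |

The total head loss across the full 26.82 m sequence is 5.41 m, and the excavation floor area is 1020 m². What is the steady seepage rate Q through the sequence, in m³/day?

132

Flow is perpendicular to layering, so the layers act in series and the equivalent K is the thickness-weighted harmonic mean.
Total thickness L = 9.21 + 7.90 + 4.28 + 5.43 = 26.82 m.
Σ(b_i/K_i) = 9.21/0.254 + 7.90/4.76 + 4.28/1.10 + 5.43/1520 = 41.81 d.
K_eq = L / Σ(b_i/K_i) = 26.82 / 41.81 = 0.6414 m/day.
Q = K_eq · A · (Δh/L) = 0.6414 × 1020 × (5.41/26.82) = 132.0 m³/day.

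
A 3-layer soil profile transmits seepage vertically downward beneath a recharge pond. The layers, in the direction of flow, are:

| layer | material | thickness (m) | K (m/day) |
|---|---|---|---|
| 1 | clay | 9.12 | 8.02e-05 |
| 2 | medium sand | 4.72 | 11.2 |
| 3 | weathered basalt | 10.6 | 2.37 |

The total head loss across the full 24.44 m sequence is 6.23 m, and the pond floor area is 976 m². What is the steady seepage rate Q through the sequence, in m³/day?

0.0535

Flow is perpendicular to layering, so the layers act in series and the equivalent K is the thickness-weighted harmonic mean.
Total thickness L = 9.12 + 4.72 + 10.6 = 24.44 m.
Σ(b_i/K_i) = 9.12/8.02e-05 + 4.72/11.2 + 10.6/2.37 = 1.137e+05 d.
K_eq = L / Σ(b_i/K_i) = 24.44 / 1.137e+05 = 0.0002149 m/day.
Q = K_eq · A · (Δh/L) = 0.0002149 × 976 × (6.23/24.44) = 0.05347 m³/day.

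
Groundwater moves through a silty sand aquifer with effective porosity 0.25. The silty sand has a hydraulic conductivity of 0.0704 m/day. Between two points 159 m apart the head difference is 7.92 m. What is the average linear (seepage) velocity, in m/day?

Hydraulic gradient i = Δh / L = 7.92 / 159 = 0.04981.
Darcy flux q = K · i = 0.07040 × 0.04981 = 0.003507 m/day.
Seepage velocity v = q / n_e = 0.003507 / 0.25 = 0.01403 m/day.

0.0140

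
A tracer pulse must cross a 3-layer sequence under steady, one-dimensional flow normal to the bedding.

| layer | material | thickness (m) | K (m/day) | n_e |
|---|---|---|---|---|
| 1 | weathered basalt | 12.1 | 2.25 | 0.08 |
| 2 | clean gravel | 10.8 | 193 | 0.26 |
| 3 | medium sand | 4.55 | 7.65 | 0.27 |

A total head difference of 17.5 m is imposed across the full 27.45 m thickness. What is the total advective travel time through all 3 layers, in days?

With flow normal to the layers, continuity requires the same specific discharge q through every layer.
Σ(b_i/K_i) = 12.1/2.25 + 10.8/193 + 4.55/7.65 = 6.029 d.
q = Δh / Σ(b_i/K_i) = 17.5 / 6.029 = 2.903 m/day.
In each layer the seepage velocity is v_i = q/n_i, so the layer transit time is t_i = b_i·n_i / q:
  layer 1 (weathered basalt): t_1 = 12.1 × 0.08 / 2.903 = 0.3335 d
  layer 2 (clean gravel): t_2 = 10.8 × 0.26 / 2.903 = 0.9673 d
  layer 3 (medium sand): t_3 = 4.55 × 0.27 / 2.903 = 0.4232 d
Total t = Σ t_i = 1.724 days.

1.72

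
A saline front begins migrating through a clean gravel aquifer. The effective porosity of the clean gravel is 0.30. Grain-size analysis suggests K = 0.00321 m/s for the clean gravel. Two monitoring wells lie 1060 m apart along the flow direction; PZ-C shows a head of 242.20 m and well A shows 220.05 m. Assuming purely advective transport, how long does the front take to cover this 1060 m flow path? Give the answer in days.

54.9

Convert K: 0.00321 m/s × 86400 = 277.3 m/day.
Hydraulic gradient i = (242.20 − 220.05) / 1060 = 22.15 / 1060 = 0.02090.
Darcy flux q = K · i = 277.3 × 0.02090 = 5.795 m/day.
Seepage velocity v = q / n_e = 5.795 / 0.30 = 19.32 m/day.
Travel time t = L / v = 1060 / 19.32 = 54.87 days.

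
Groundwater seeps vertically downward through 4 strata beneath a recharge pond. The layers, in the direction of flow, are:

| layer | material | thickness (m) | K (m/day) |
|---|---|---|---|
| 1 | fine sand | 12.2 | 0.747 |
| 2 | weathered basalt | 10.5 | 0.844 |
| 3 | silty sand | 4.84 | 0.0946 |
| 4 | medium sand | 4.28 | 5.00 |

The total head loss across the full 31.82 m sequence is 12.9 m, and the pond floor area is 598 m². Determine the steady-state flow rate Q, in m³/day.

95.5

Flow is perpendicular to layering, so the layers act in series and the equivalent K is the thickness-weighted harmonic mean.
Total thickness L = 12.2 + 10.5 + 4.84 + 4.28 = 31.82 m.
Σ(b_i/K_i) = 12.2/0.747 + 10.5/0.844 + 4.84/0.0946 + 4.28/5.00 = 80.79 d.
K_eq = L / Σ(b_i/K_i) = 31.82 / 80.79 = 0.3939 m/day.
Q = K_eq · A · (Δh/L) = 0.3939 × 598 × (12.9/31.82) = 95.48 m³/day.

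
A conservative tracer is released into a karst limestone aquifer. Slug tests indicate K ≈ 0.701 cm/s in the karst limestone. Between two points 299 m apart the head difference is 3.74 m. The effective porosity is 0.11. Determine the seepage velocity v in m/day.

Convert K: 0.701 cm/s × 864 = 605.7 m/day.
Hydraulic gradient i = Δh / L = 3.74 / 299 = 0.01251.
Darcy flux q = K · i = 605.7 × 0.01251 = 7.576 m/day.
Seepage velocity v = q / n_e = 7.576 / 0.11 = 68.87 m/day.

68.9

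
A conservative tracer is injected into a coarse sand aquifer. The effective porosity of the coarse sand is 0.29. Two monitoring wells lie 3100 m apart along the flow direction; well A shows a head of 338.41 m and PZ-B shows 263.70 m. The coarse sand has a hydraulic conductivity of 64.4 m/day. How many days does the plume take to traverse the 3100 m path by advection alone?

Hydraulic gradient i = (338.41 − 263.70) / 3100 = 74.71 / 3100 = 0.02410.
Darcy flux q = K · i = 64.40 × 0.02410 = 1.552 m/day.
Seepage velocity v = q / n_e = 1.552 / 0.29 = 5.352 m/day.
Travel time t = L / v = 3100 / 5.352 = 579.2 days.

579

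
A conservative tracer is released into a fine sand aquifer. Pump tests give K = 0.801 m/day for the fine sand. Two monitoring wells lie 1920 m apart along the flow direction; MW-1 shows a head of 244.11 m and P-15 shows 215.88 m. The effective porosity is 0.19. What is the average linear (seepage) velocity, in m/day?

Hydraulic gradient i = (244.11 − 215.88) / 1920 = 28.23 / 1920 = 0.01470.
Darcy flux q = K · i = 0.8010 × 0.01470 = 0.01178 m/day.
Seepage velocity v = q / n_e = 0.01178 / 0.19 = 0.06199 m/day.

0.0620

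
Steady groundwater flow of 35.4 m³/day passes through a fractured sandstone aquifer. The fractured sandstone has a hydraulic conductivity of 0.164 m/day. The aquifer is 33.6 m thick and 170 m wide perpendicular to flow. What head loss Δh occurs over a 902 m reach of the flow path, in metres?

34.1

Cross-sectional area A = 170 × 33.6 = 5712 m².
From Q = K·A·i, i = Q / (K·A) = 35.4 / (0.1640 × 5712) = 0.03779.
Head loss Δh = i · L = 0.03779 × 902 = 34.09 m.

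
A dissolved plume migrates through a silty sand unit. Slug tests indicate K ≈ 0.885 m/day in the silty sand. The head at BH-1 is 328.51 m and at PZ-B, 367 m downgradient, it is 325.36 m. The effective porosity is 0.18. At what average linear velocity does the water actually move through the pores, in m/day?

Hydraulic gradient i = (328.51 − 325.36) / 367 = 3.15 / 367 = 0.008583.
Darcy flux q = K · i = 0.8850 × 0.008583 = 0.007596 m/day.
Seepage velocity v = q / n_e = 0.007596 / 0.18 = 0.04220 m/day.

0.0422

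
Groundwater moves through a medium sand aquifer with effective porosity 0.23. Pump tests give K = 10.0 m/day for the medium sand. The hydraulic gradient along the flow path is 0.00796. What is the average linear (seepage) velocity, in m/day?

Hydraulic gradient i = 0.00796.
Darcy flux q = K · i = 10.00 × 0.007960 = 0.07960 m/day.
Seepage velocity v = q / n_e = 0.07960 / 0.23 = 0.3461 m/day.

0.346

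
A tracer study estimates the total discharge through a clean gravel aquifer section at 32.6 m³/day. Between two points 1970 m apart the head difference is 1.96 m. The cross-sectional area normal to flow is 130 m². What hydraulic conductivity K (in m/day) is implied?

Hydraulic gradient i = Δh / L = 1.96 / 1970 = 0.0009949.
From Q = K·A·i, K = Q / (A·i) = 32.6 / (130.0 × 0.0009949) = 252.0 m/day.

252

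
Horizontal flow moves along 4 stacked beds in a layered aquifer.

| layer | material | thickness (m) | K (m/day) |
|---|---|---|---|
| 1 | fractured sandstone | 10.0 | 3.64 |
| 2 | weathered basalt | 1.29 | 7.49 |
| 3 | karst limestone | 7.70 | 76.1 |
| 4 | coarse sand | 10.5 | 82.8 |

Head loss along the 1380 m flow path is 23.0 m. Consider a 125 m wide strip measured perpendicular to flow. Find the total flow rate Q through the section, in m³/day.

Flow is parallel to layering, so each bed carries its own Darcy discharge and the transmissivities add.
Σ(K_i·b_i) = 3.64×10.0 + 7.49×1.29 + 76.1×7.70 + 82.8×10.5 = 1501 m²/day.
Hydraulic gradient i = Δh / L = 23.0 / 1380 = 0.01667.
Q = Σ(K_i·b_i) · W · i = 1501 × 125 × 0.01667 = 3128 m³/day.

3130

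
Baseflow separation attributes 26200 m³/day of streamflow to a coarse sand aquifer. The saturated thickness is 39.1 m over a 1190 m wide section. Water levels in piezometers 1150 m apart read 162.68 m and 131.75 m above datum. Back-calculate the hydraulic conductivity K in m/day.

20.9

Cross-sectional area A = 1190 × 39.1 = 46529 m².
Hydraulic gradient i = (162.68 − 131.75) / 1150 = 30.93 / 1150 = 0.02690.
From Q = K·A·i, K = Q / (A·i) = 26200 / (46529 × 0.02690) = 20.94 m/day.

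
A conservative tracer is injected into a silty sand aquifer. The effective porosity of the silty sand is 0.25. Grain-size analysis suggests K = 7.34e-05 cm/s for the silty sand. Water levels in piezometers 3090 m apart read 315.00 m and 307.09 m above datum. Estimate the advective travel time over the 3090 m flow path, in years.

13000

Convert K: 7.34e-05 cm/s × 864 = 0.06342 m/day.
Hydraulic gradient i = (315.00 − 307.09) / 3090 = 7.91 / 3090 = 0.002560.
Darcy flux q = K · i = 0.06342 × 0.002560 = 0.0001623 m/day.
Seepage velocity v = q / n_e = 0.0001623 / 0.25 = 0.0006494 m/day.
Travel time t = L / v = 3090 / 0.0006494 = 4.759e+06 days = 13028 years.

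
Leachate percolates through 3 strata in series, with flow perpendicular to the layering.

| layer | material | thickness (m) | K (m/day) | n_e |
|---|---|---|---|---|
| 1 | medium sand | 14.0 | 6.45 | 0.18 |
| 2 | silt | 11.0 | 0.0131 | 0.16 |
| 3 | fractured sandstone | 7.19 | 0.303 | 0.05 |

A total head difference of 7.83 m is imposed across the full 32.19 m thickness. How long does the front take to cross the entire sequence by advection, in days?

With flow normal to the layers, continuity requires the same specific discharge q through every layer.
Σ(b_i/K_i) = 14.0/6.45 + 11.0/0.0131 + 7.19/0.303 = 865.6 d.
q = Δh / Σ(b_i/K_i) = 7.83 / 865.6 = 0.009046 m/day.
In each layer the seepage velocity is v_i = q/n_i, so the layer transit time is t_i = b_i·n_i / q:
  layer 1 (medium sand): t_1 = 14.0 × 0.18 / 0.009046 = 278.6 d
  layer 2 (silt): t_2 = 11.0 × 0.16 / 0.009046 = 194.6 d
  layer 3 (fractured sandstone): t_3 = 7.19 × 0.05 / 0.009046 = 39.74 d
Total t = Σ t_i = 512.9 days.

513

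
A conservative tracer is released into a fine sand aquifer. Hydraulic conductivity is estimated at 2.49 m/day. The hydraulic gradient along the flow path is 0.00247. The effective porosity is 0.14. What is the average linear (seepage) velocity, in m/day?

0.0439

Hydraulic gradient i = 0.00247.
Darcy flux q = K · i = 2.490 × 0.002470 = 0.006150 m/day.
Seepage velocity v = q / n_e = 0.006150 / 0.14 = 0.04393 m/day.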